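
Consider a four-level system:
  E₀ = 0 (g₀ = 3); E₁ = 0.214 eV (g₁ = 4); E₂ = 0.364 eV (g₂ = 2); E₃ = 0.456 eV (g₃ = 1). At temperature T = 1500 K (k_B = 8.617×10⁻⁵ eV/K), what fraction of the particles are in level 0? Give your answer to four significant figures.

k_BT = 8.617×10⁻⁵ × 1500 K = 0.129255 eV.
Eᵢ/kT = 0, 1.65564, 2.81614, 3.52791.
Z = Σ gᵢe^(−Eᵢ/kT) = 3·e^(−0) + 4·e^(−1.65564) + 2·e^(−2.81614) + 1·e^(−3.52791) = 3.00000 + 0.763879 + 0.119673 + 0.0293662 = 3.91292.
P₀ = g₀ e^(−E₀/kT) / Z = 3.00000/3.91292 = 0.7667.

0.7667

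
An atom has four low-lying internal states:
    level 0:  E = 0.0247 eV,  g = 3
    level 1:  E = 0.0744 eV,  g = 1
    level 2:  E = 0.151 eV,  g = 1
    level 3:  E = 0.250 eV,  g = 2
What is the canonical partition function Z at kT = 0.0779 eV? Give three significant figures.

Z = 2.79

Eᵢ/kT = 0.31707, 0.95507, 1.9384, 3.2092.
Z = Σ gᵢe^(−Eᵢ/kT) = 3·e^(−0.31707) + 1·e^(−0.95507) + 1·e^(−1.9384) + 2·e^(−3.2092) = 2.1848 + 0.38479 + 0.14393 + 0.080778 = 2.7943.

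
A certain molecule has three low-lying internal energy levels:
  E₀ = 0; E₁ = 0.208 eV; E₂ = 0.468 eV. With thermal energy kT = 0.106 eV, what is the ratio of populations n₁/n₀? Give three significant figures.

0.141

n₁/n₀ = exp[−(E₁−E₀)/kT] = exp(−(0.208 eV)/(0.106 eV)) = exp(-1.9623) = 0.141.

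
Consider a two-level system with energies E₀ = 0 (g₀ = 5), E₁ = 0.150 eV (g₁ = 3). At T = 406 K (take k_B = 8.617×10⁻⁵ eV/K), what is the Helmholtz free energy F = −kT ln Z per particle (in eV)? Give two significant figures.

-0.057 eV

k_BT = 8.617×10⁻⁵ × 406 K = 0.03499 eV.
Eᵢ/kT = 0, 4.287.
Z = Σ gᵢe^(−Eᵢ/kT) = 5·e^(−0) + 3·e^(−4.287) = 5.000 + 0.04124 = 5.041.
F = −kT ln Z = −0.03499 × ln(5.041) = −0.03499 × 1.618 = -0.057 eV.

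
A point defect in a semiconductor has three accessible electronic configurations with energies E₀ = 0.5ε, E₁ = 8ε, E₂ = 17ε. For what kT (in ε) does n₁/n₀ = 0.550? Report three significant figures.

12.5 ε

n₁/n₀ = exp[−(E₁−E₀)/kT] = 0.550.
⇒ (E₁−E₀)/kT = ln(1/0.550) = ln(1.8182) = 0.59785.
kT = 7.5ε / 0.59785 = 12.5 ε.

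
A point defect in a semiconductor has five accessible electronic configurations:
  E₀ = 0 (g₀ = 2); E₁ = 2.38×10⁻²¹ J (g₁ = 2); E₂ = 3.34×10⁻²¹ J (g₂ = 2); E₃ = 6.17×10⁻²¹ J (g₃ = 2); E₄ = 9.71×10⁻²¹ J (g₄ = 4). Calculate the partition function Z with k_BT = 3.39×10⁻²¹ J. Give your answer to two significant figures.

Z = 4.3

Eᵢ/kT = 0, 0.7021, 0.9853, 1.820, 2.864.
Z = Σ gᵢe^(−Eᵢ/kT) = 2·e^(−0) + 2·e^(−0.7021) + 2·e^(−0.9853) + 2·e^(−1.820) + 4·e^(−2.864) = 2.000 + 0.9911 + 0.7467 + 0.3241 + 0.2282 = 4.290.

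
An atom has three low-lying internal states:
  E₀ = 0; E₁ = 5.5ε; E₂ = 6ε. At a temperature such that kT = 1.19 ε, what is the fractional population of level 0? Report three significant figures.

0.984

Eᵢ/kT = 0, 4.6218, 5.0420.
Z = Σ e^(−Eᵢ/kT) = e^(−0) + e^(−4.6218) + e^(−5.0420) = 1.0000 + 0.0098351 + 0.0064608 = 1.0163.
P₀ = e^(−E₀/kT) / Z = 1.0000/1.0163 = 0.984.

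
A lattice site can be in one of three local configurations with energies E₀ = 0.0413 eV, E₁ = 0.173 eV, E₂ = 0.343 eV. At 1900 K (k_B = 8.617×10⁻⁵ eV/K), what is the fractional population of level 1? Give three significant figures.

0.279

k_BT = 8.617×10⁻⁵ × 1900 K = 0.16372 eV.
Eᵢ/kT = 0.25226, 1.0567, 2.0950.
Z = Σ e^(−Eᵢ/kT) = e^(−0.25226) + e^(−1.0567) + e^(−2.0950) = 0.77704 + 0.34760 + 0.12307 = 1.2477.
P₁ = e^(−E₁/kT) / Z = 0.34760/1.2477 = 0.279.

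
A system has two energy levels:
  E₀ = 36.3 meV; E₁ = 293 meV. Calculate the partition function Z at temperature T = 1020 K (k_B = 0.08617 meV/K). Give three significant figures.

Z = 0.697

k_BT = 0.08617 × 1020 K = 87.893 meV.
Eᵢ/kT = 0.41300, 3.3336.
Z = Σ e^(−Eᵢ/kT) = e^(−0.41300) + e^(−3.3336) = 0.66166 + 0.035664 = 0.69732.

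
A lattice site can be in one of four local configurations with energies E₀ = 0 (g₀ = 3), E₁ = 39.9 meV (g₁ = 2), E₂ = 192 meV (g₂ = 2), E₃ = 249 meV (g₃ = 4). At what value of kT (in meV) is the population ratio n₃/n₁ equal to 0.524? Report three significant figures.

n₃/n₁ = (g₃/g₁) exp[−(E₃−E₁)/kT] = 0.524.
⇒ (E₃−E₁)/kT = ln((4/2)/0.524) = ln(3.8168) = 1.3394.
kT = 209.1 meV / 1.3394 = 156 meV.

156 meV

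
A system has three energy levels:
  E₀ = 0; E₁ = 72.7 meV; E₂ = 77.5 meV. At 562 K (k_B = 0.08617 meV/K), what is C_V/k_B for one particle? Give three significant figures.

0.502

k_BT = 0.08617 × 562 K = 48.428 meV.
Eᵢ/kT = 0, 1.5012, 1.6003.
Z = Σ e^(−Eᵢ/kT) = e^(−0) + e^(−1.5012) + e^(−1.6003) = 1.0000 + 0.22286 + 0.20184 = 1.4247.
⟨E⟩ = 22.352 meV, ⟨E²⟩ = 1677.7 meV².
C_V/k_B = (⟨E²⟩ − ⟨E⟩²)/(kT)² = (1677.7 − 499.61)/2345.3 = 0.502.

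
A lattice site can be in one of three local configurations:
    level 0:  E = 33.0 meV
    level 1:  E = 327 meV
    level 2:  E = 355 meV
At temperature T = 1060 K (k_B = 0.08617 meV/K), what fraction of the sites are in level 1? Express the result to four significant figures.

k_BT = 0.08617 × 1060 K = 91.3402 meV.
Eᵢ/kT = 0.361287, 3.58002, 3.88657.
Z = Σ e^(−Eᵢ/kT) = e^(−0.361287) + e^(−3.58002) + e^(−3.88657) = 0.696779 + 0.0278751 + 0.0205156 = 0.745170.
P₁ = e^(−E₁/kT) / Z = 0.0278751/0.745170 = 0.03741.

0.03741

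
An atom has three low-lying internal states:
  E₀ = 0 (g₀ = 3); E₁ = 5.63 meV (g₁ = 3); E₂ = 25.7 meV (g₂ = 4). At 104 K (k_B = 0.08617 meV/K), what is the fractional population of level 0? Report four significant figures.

0.6214

k_BT = 0.08617 × 104 K = 8.96168 meV.
Eᵢ/kT = 0, 0.628230, 2.86777.
Z = Σ gᵢe^(−Eᵢ/kT) = 3·e^(−0) + 3·e^(−0.628230) + 4·e^(−2.86777) = 3.00000 + 1.60061 + 0.227302 = 4.82791.
P₀ = g₀ e^(−E₀/kT) / Z = 3.00000/4.82791 = 0.6214.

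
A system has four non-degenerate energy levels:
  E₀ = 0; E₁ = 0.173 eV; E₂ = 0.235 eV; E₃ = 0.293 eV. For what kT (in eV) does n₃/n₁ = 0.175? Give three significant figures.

n₃/n₁ = exp[−(E₃−E₁)/kT] = 0.175.
⇒ (E₃−E₁)/kT = ln(1/0.175) = ln(5.7143) = 1.7430.
kT = 0.120 eV / 1.7430 = 0.0688 eV.

0.0688 eV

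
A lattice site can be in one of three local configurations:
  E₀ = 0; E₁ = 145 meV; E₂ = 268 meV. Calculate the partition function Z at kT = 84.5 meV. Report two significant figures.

Z = 1.2

Eᵢ/kT = 0, 1.716, 3.172.
Z = Σ e^(−Eᵢ/kT) = e^(−0) + e^(−1.716) + e^(−3.172) = 1.000 + 0.1798 + 0.04192 = 1.222.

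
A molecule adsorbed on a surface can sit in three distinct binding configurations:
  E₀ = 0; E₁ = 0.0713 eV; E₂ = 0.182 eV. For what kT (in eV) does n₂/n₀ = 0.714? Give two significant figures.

0.54 eV

n₂/n₀ = exp[−(E₂−E₀)/kT] = 0.714.
⇒ (E₂−E₀)/kT = ln(1/0.714) = ln(1.401) = 0.3372.
kT = 0.182 eV / 0.3372 = 0.54 eV.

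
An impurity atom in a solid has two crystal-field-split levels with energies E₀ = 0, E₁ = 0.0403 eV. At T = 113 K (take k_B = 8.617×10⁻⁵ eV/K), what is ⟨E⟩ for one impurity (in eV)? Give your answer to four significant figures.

0.0006324 eV

k_BT = 8.617×10⁻⁵ × 113 K = 0.00973721 eV.
Eᵢ/kT = 0, 4.13876.
Z = Σ e^(−Eᵢ/kT) = e^(−0) + e^(−4.13876) = 1.00000 + 0.0159426 = 1.01594.
⟨E⟩ = Σ Eᵢ e^(−Eᵢ/kT) / Z = (0·1.00000 + 0.0403·0.0159426) / 1.01594 = 0.0006324 eV.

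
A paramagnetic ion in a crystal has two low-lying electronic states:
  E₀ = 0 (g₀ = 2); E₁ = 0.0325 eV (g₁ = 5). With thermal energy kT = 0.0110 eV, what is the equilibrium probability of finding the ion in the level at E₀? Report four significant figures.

Eᵢ/kT = 0, 2.95455.
Z = Σ gᵢe^(−Eᵢ/kT) = 2·e^(−0) + 5·e^(−2.95455) = 2.00000 + 0.260511 = 2.26051.
P₀ = g₀ e^(−E₀/kT) / Z = 2.00000/2.26051 = 0.8848.

0.8848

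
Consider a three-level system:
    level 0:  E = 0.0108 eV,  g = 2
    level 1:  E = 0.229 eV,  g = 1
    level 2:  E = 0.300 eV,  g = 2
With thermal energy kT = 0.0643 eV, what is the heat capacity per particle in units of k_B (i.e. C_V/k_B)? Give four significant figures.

0.3964

Eᵢ/kT = 0.167963, 3.56143, 4.66563.
Z = Σ gᵢe^(−Eᵢ/kT) = 2·e^(−0.167963) + 1·e^(−3.56143) + 2·e^(−4.66563) = 1.69077 + 0.0283982 + 0.0188266 = 1.73799.
⟨E⟩ = 0.0174981 eV, ⟨E²⟩ = 0.00194526 eV².
C_V/k_B = (⟨E²⟩ − ⟨E⟩²)/(kT)² = (0.00194526 − 0.000306184)/0.00413449 = 0.3964.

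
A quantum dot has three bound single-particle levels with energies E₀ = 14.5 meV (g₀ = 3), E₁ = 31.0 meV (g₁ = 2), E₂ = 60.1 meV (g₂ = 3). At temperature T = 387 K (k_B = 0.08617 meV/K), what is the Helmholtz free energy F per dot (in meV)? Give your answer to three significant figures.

-39.1 meV

k_BT = 0.08617 × 387 K = 33.348 meV.
Eᵢ/kT = 0.43481, 0.92959, 1.8022.
Z = Σ gᵢe^(−Eᵢ/kT) = 3·e^(−0.43481) + 2·e^(−0.92959) + 3·e^(−1.8022) = 1.9422 + 0.78943 + 0.49481 = 3.2264.
F = −kT ln Z = −33.348 × ln(3.2264) = −33.348 × 1.1714 = -39.1 meV.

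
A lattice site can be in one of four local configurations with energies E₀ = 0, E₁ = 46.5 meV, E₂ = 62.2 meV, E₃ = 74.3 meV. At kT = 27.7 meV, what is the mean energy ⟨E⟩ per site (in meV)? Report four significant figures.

14.95 meV

Eᵢ/kT = 0, 1.67870, 2.24549, 2.68231.
Z = Σ e^(−Eᵢ/kT) = e^(−0) + e^(−1.67870) + e^(−2.24549) + e^(−2.68231) = 1.00000 + 0.186616 + 0.105876 + 0.0684050 = 1.36090.
⟨E⟩ = Σ Eᵢ e^(−Eᵢ/kT) / Z = (0·1.00000 + 46.5·0.186616 + 62.2·0.105876 + 74.3·0.0684050) / 1.36090 = 14.95 meV.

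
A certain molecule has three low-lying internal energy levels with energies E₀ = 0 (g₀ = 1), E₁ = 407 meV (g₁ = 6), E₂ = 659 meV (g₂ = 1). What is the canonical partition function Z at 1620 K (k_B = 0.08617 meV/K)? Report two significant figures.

Z = 1.3

k_BT = 0.08617 × 1620 K = 139.6 meV.
Eᵢ/kT = 0, 2.915, 4.721.
Z = Σ gᵢe^(−Eᵢ/kT) = 1·e^(−0) + 6·e^(−2.915) + 1·e^(−4.721) = 1.000 + 0.3252 + 0.008906 = 1.334.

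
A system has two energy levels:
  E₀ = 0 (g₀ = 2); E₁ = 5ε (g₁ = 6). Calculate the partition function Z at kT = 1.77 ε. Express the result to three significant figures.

Z = 2.36

Eᵢ/kT = 0, 2.8249.
Z = Σ gᵢe^(−Eᵢ/kT) = 2·e^(−0) + 6·e^(−2.8249) = 2.0000 + 0.35589 = 2.3559.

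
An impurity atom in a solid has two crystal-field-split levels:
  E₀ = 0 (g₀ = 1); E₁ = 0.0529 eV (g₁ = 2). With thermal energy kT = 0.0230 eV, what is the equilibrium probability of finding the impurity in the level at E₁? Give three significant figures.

0.167

Eᵢ/kT = 0, 2.3000.
Z = Σ gᵢe^(−Eᵢ/kT) = 1·e^(−0) + 2·e^(−2.3000) = 1.0000 + 0.20052 = 1.2005.
P₁ = g₁ e^(−E₁/kT) / Z = 0.20052/1.2005 = 0.167.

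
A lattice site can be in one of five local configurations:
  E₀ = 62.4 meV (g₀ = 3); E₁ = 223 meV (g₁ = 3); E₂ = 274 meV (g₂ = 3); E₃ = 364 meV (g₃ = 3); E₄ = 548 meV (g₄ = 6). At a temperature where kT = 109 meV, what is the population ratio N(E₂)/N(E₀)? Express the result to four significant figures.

n₂/n₀ = (g₂/g₀) exp[−(E₂−E₀)/kT] = (3/3) × exp(−(211.6 meV)/(109 meV)) = (3/3) × exp(-1.94128) = 0.1435.

0.1435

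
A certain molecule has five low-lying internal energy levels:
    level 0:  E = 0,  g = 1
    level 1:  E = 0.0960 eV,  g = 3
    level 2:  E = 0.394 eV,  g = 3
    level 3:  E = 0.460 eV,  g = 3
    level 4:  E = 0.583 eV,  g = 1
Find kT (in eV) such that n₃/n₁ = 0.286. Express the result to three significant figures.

0.291 eV

n₃/n₁ = (g₃/g₁) exp[−(E₃−E₁)/kT] = 0.286.
⇒ (E₃−E₁)/kT = ln((3/3)/0.286) = ln(3.4965) = 1.2518.
kT = 0.3640 eV / 1.2518 = 0.291 eV.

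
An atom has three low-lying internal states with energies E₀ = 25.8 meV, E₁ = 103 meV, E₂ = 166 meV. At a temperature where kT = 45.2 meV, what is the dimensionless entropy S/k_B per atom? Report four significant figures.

Eᵢ/kT = 0.570796, 2.27876, 3.67257.
Z = Σ e^(−Eᵢ/kT) = e^(−0.570796) + e^(−2.27876) + e^(−3.67257) = 0.565075 + 0.102411 + 0.0254111 = 0.692897.
⟨E⟩ = Σ EᵢPᵢ = 42.3519 meV.
S/k_B = ln Z + ⟨E⟩/kT = ln(0.692897) + 42.3519/45.2 = -0.366874 + 0.936989 = 0.5701.

0.5701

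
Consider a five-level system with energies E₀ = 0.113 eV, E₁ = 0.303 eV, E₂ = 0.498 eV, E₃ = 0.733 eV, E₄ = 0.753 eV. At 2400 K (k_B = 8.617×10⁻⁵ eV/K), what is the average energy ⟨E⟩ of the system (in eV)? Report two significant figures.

k_BT = 8.617×10⁻⁵ × 2400 K = 0.2068 eV.
Eᵢ/kT = 0.5464, 1.465, 2.408, 3.544, 3.641.
Z = Σ e^(−Eᵢ/kT) = e^(−0.5464) + e^(−1.465) + e^(−2.408) + e^(−3.544) + e^(−3.641) = 0.5790 + 0.2311 + 0.09000 + 0.02890 + 0.02623 = 0.9552.
⟨E⟩ = Σ Eᵢ e^(−Eᵢ/kT) / Z = (0.113·0.5790 + 0.303·0.2311 + 0.498·0.09000 + 0.733·0.02890 + 0.753·0.02623) / 0.9552 = 0.23 eV.

0.23 eV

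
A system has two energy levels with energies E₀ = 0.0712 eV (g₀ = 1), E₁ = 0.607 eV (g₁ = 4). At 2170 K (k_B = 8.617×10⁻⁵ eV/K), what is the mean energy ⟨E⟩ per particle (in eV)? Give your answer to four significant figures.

k_BT = 8.617×10⁻⁵ × 2170 K = 0.186989 eV.
Eᵢ/kT = 0.380771, 3.24618.
Z = Σ gᵢe^(−Eᵢ/kT) = 1·e^(−0.380771) + 4·e^(−3.24618) = 0.683334 + 0.155690 = 0.839024.
⟨E⟩ = Σ Eᵢ gᵢe^(−Eᵢ/kT) / Z = (0.0712·0.683334 + 0.607·0.155690) / 0.839024 = 0.1706 eV.

0.1706 eV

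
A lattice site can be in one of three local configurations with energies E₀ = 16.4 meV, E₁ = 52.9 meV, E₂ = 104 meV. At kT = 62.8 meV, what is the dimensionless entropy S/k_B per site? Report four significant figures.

Eᵢ/kT = 0.261146, 0.842357, 1.65605.
Z = Σ e^(−Eᵢ/kT) = e^(−0.261146) + e^(−0.842357) + e^(−1.65605) = 0.770168 + 0.430694 + 0.190892 = 1.39175.
⟨E⟩ = Σ EᵢPᵢ = 39.7106 meV.
S/k_B = ln Z + ⟨E⟩/kT = ln(1.39175) + 39.7106/62.8 = 0.330562 + 0.632334 = 0.9629.

0.9629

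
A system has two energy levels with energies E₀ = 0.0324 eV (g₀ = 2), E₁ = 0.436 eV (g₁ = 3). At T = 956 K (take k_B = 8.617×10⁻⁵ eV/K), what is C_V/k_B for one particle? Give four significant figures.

k_BT = 8.617×10⁻⁵ × 956 K = 0.0823785 eV.
Eᵢ/kT = 0.393307, 5.29264.
Z = Σ gᵢe^(−Eᵢ/kT) = 2·e^(−0.393307) + 3·e^(−5.29264) = 1.34964 + 0.0150854 = 1.36473.
⟨E⟩ = 0.0368612 eV, ⟨E²⟩ = 0.00313943 eV².
C_V/k_B = (⟨E²⟩ − ⟨E⟩²)/(kT)² = (0.00313943 − 0.00135875)/0.00678622 = 0.2624.

0.2624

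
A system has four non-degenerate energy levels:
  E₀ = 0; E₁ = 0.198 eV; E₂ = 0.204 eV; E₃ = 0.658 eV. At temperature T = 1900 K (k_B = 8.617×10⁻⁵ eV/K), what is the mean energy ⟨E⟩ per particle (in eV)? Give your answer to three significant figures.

0.0808 eV

k_BT = 8.617×10⁻⁵ × 1900 K = 0.16372 eV.
Eᵢ/kT = 0, 1.2094, 1.2460, 4.0191.
Z = Σ e^(−Eᵢ/kT) = e^(−0) + e^(−1.2094) + e^(−1.2460) + e^(−4.0191) = 1.0000 + 0.29838 + 0.28765 + 0.017969 = 1.6040.
⟨E⟩ = Σ Eᵢ e^(−Eᵢ/kT) / Z = (0·1.0000 + 0.198·0.29838 + 0.204·0.28765 + 0.658·0.017969) / 1.6040 = 0.0808 eV.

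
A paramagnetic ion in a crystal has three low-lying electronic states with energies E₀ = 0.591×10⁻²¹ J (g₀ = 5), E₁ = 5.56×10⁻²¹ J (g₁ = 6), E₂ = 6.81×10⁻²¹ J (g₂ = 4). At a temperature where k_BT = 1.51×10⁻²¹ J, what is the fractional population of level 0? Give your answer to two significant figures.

Eᵢ/kT = 0.3914, 3.682, 4.510.
Z = Σ gᵢe^(−Eᵢ/kT) = 5·e^(−0.3914) + 6·e^(−3.682) + 4·e^(−4.510) = 3.381 + 0.1510 + 0.04399 = 3.576.
P₀ = g₀ e^(−E₀/kT) / Z = 3.381/3.576 = 0.95.

0.95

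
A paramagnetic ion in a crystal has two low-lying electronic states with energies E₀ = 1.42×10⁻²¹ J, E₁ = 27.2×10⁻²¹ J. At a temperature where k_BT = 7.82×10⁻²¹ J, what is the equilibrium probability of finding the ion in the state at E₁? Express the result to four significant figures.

0.03569

Eᵢ/kT = 0.181586, 3.47826.
Z = Σ e^(−Eᵢ/kT) = e^(−0.181586) + e^(−3.47826) = 0.833947 + 0.0308611 = 0.864808.
P₁ = e^(−E₁/kT) / Z = 0.0308611/0.864808 = 0.03569.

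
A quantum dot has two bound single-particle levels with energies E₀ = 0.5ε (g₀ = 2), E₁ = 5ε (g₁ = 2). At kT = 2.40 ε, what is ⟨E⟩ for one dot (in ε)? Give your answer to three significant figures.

Eᵢ/kT = 0.20833, 2.0833.
Z = Σ gᵢe^(−Eᵢ/kT) = 2·e^(−0.20833) + 2·e^(−2.0833) = 1.6239 + 0.24904 = 1.8729.
⟨E⟩ = Σ Eᵢ gᵢe^(−Eᵢ/kT) / Z = (0.5·1.6239 + 5·0.24904) / 1.8729 = 1.10 ε.

1.10 ε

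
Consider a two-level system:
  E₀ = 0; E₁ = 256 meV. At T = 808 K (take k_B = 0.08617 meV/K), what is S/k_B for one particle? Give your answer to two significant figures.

0.12

k_BT = 0.08617 × 808 K = 69.63 meV.
Eᵢ/kT = 0, 3.677.
Z = Σ e^(−Eᵢ/kT) = e^(−0) + e^(−3.677) = 1.000 + 0.02530 = 1.025.
⟨E⟩ = Σ EᵢPᵢ = 6.319 meV.
S/k_B = ln Z + ⟨E⟩/kT = ln(1.025) + 6.319/69.63 = 0.02469 + 0.09075 = 0.12.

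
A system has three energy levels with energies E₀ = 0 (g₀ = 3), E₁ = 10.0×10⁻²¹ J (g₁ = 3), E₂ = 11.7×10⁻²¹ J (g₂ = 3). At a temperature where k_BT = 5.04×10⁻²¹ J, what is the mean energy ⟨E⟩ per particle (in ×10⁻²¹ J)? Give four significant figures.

Eᵢ/kT = 0, 1.98413, 2.32143.
Z = Σ gᵢe^(−Eᵢ/kT) = 3·e^(−0) + 3·e^(−1.98413) + 3·e^(−2.32143) = 3.00000 + 0.412501 + 0.294399 = 3.70690.
⟨E⟩ = Σ Eᵢ gᵢe^(−Eᵢ/kT) / Z = (0·3.00000 + 10.0·0.412501 + 11.7·0.294399) / 3.70690 = 2.042 ×10⁻²¹ J.

2.042 ×10⁻²¹ J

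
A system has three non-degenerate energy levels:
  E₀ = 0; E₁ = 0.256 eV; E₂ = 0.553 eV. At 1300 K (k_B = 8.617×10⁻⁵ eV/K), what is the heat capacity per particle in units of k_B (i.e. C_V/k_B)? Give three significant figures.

k_BT = 8.617×10⁻⁵ × 1300 K = 0.11202 eV.
Eᵢ/kT = 0, 2.2853, 4.9366.
Z = Σ e^(−Eᵢ/kT) = e^(−0) + e^(−2.2853) + e^(−4.9366) = 1.0000 + 0.10174 + 0.0071790 = 1.1089.
⟨E⟩ = 0.027068 eV, ⟨E²⟩ = 0.0079926 eV².
C_V/k_B = (⟨E²⟩ − ⟨E⟩²)/(kT)² = (0.0079926 − 0.00073268)/0.012548 = 0.579.

0.579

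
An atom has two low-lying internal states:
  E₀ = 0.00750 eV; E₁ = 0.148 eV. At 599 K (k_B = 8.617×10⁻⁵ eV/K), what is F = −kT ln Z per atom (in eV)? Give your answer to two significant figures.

0.0042 eV

k_BT = 8.617×10⁻⁵ × 599 K = 0.05162 eV.
Eᵢ/kT = 0.1453, 2.867.
Z = Σ e^(−Eᵢ/kT) = e^(−0.1453) + e^(−2.867) = 0.8648 + 0.05687 = 0.9217.
F = −kT ln Z = −0.05162 × ln(0.9217) = −0.05162 × -0.08154 = 0.0042 eV.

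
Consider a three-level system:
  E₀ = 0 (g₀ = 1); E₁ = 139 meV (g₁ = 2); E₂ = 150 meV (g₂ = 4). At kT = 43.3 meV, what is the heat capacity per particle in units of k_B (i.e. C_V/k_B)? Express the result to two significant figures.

Eᵢ/kT = 0, 3.210, 3.464.
Z = Σ gᵢe^(−Eᵢ/kT) = 1·e^(−0) + 2·e^(−3.210) + 4·e^(−3.464) = 1.000 + 0.08071 + 0.1252 = 1.206.
⟨E⟩ = 24.87 meV, ⟨E²⟩ = 3629 meV².
C_V/k_B = (⟨E²⟩ − ⟨E⟩²)/(kT)² = (3629 − 618.5)/1875 = 1.6.

1.6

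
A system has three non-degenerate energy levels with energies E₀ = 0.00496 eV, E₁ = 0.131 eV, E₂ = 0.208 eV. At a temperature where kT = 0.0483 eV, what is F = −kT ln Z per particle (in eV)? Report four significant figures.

Eᵢ/kT = 0.102692, 2.71222, 4.30642.
Z = Σ e^(−Eᵢ/kT) = e^(−0.102692) + e^(−2.71222) + e^(−4.30642) = 0.902405 + 0.0663893 + 0.0134817 = 0.982276.
F = −kT ln Z = −0.0483 × ln(0.982276) = −0.0483 × -0.0178830 = 0.0008637 eV.

0.0008637 eV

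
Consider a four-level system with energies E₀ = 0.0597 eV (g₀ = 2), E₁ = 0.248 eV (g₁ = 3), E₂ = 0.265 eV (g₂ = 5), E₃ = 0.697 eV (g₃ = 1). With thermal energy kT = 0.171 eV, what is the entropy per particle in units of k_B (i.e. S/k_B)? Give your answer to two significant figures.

Eᵢ/kT = 0.3491, 1.450, 1.550, 4.076.
Z = Σ gᵢe^(−Eᵢ/kT) = 2·e^(−0.3491) + 3·e^(−1.450) + 5·e^(−1.550) + 1·e^(−4.076) = 1.411 + 0.7037 + 1.061 + 0.01698 = 3.193.
⟨E⟩ = Σ EᵢPᵢ = 0.1728 eV.
S/k_B = ln Z + ⟨E⟩/kT = ln(3.193) + 0.1728/0.171 = 1.161 + 1.011 = 2.2.

2.2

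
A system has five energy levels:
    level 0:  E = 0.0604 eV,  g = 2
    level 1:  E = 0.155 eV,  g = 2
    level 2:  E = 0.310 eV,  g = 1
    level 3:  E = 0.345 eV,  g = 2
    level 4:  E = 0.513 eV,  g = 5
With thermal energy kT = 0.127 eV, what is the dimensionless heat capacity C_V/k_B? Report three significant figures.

Eᵢ/kT = 0.47559, 1.2205, 2.4409, 2.7165, 4.0394.
Z = Σ gᵢe^(−Eᵢ/kT) = 2·e^(−0.47559) + 2·e^(−1.2205) + 1·e^(−2.4409) + 2·e^(−2.7165) + 5·e^(−4.0394) = 1.2430 + 0.59017 + 0.087082 + 0.13221 + 0.088040 = 2.1405.
⟨E⟩ = 0.13283 eV, ⟨E²⟩ = 0.030828 eV².
C_V/k_B = (⟨E²⟩ − ⟨E⟩²)/(kT)² = (0.030828 − 0.017644)/0.016129 = 0.817.

0.817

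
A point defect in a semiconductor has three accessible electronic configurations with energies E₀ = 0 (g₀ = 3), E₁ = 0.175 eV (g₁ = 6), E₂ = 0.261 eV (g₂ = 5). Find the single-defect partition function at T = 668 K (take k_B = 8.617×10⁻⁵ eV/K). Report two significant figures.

Z = 3.3

k_BT = 8.617×10⁻⁵ × 668 K = 0.05756 eV.
Eᵢ/kT = 0, 3.040, 4.534.
Z = Σ gᵢe^(−Eᵢ/kT) = 3·e^(−0) + 6·e^(−3.040) + 5·e^(−4.534) = 3.000 + 0.2870 + 0.05369 = 3.341.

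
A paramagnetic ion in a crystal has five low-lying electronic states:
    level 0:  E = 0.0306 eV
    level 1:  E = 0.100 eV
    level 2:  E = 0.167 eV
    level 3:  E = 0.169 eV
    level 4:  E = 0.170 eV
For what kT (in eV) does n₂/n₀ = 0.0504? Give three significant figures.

0.0457 eV

n₂/n₀ = exp[−(E₂−E₀)/kT] = 0.0504.
⇒ (E₂−E₀)/kT = ln(1/0.0504) = ln(19.841) = 2.9878.
kT = 0.1364 eV / 2.9878 = 0.0457 eV.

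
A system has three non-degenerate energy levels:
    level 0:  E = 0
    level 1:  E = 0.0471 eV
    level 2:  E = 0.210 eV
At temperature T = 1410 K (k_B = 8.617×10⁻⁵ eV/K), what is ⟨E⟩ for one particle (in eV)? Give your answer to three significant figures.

k_BT = 8.617×10⁻⁵ × 1410 K = 0.12150 eV.
Eᵢ/kT = 0, 0.38765, 1.7284.
Z = Σ e^(−Eᵢ/kT) = e^(−0) + e^(−0.38765) + e^(−1.7284) = 1.0000 + 0.67865 + 0.17757 = 1.8562.
⟨E⟩ = Σ Eᵢ e^(−Eᵢ/kT) / Z = (0·1.0000 + 0.0471·0.67865 + 0.210·0.17757) / 1.8562 = 0.0373 eV.

0.0373 eV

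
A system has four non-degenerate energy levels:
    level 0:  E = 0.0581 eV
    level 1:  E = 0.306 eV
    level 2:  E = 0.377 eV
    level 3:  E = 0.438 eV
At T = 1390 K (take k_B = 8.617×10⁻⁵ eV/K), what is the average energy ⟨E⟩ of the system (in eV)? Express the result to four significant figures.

k_BT = 8.617×10⁻⁵ × 1390 K = 0.119776 eV.
Eᵢ/kT = 0.485072, 2.55477, 3.14754, 3.65683.
Z = Σ e^(−Eᵢ/kT) = e^(−0.485072) + e^(−2.55477) + e^(−3.14754) + e^(−3.65683) = 0.615653 + 0.0777101 + 0.0429577 + 0.0258142 = 0.762135.
⟨E⟩ = Σ Eᵢ e^(−Eᵢ/kT) / Z = (0.0581·0.615653 + 0.306·0.0777101 + 0.377·0.0429577 + 0.438·0.0258142) / 0.762135 = 0.1142 eV.

0.1142 eV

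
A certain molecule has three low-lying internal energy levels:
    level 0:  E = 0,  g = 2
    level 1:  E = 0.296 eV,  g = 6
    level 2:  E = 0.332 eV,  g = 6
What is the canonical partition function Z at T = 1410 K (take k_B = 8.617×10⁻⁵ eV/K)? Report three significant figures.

k_BT = 8.617×10⁻⁵ × 1410 K = 0.12150 eV.
Eᵢ/kT = 0, 2.4362, 2.7325.
Z = Σ gᵢe^(−Eᵢ/kT) = 2·e^(−0) + 6·e^(−2.4362) + 6·e^(−2.7325) = 2.0000 + 0.52496 + 0.39034 = 2.9153.

Z = 2.92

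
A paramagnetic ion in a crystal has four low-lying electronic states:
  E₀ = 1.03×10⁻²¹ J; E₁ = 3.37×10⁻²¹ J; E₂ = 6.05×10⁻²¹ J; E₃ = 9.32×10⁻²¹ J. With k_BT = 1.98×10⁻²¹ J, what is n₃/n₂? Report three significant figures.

0.192

n₃/n₂ = exp[−(E₃−E₂)/kT] = exp(−(3.27 ×10⁻²¹ J)/(1.98 ×10⁻²¹ J)) = exp(-1.6515) = 0.192.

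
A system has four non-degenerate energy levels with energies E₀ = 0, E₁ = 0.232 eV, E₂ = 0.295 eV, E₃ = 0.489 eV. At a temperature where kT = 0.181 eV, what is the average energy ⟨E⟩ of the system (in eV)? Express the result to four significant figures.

Eᵢ/kT = 0, 1.28177, 1.62983, 2.70166.
Z = Σ e^(−Eᵢ/kT) = e^(−0) + e^(−1.28177) + e^(−1.62983) + e^(−2.70166) = 1.00000 + 0.277546 + 0.195963 + 0.0670940 = 1.54060.
⟨E⟩ = Σ Eᵢ e^(−Eᵢ/kT) / Z = (0·1.00000 + 0.232·0.277546 + 0.295·0.195963 + 0.489·0.0670940) / 1.54060 = 0.1006 eV.

0.1006 eV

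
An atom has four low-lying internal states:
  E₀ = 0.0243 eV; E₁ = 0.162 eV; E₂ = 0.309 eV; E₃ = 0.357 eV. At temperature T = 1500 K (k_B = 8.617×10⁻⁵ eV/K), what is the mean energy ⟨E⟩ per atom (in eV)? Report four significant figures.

0.09240 eV

k_BT = 8.617×10⁻⁵ × 1500 K = 0.129255 eV.
Eᵢ/kT = 0.188000, 1.25334, 2.39062, 2.76198.
Z = Σ e^(−Eᵢ/kT) = e^(−0.188000) + e^(−1.25334) + e^(−2.39062) + e^(−2.76198) = 0.828615 + 0.285549 + 0.0915729 + 0.0631666 = 1.26890.
⟨E⟩ = Σ Eᵢ e^(−Eᵢ/kT) / Z = (0.0243·0.828615 + 0.162·0.285549 + 0.309·0.0915729 + 0.357·0.0631666) / 1.26890 = 0.09240 eV.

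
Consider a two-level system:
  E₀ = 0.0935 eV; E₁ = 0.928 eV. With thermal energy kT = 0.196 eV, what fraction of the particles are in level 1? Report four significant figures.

Eᵢ/kT = 0.477041, 4.73469.
Z = Σ e^(−Eᵢ/kT) = e^(−0.477041) + e^(−4.73469) = 0.620617 + 0.00878517 = 0.629402.
P₁ = e^(−E₁/kT) / Z = 0.00878517/0.629402 = 0.01396.

0.01396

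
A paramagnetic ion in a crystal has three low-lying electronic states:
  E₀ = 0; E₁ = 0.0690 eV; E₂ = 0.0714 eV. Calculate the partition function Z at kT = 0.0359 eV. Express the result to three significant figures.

Z = 1.28

Eᵢ/kT = 0, 1.9220, 1.9889.
Z = Σ e^(−Eᵢ/kT) = e^(−0) + e^(−1.9220) + e^(−1.9889) = 1.0000 + 0.14631 + 0.13685 = 1.2832.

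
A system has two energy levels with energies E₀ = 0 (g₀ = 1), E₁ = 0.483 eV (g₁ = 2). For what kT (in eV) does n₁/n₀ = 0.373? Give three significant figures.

0.288 eV

n₁/n₀ = (g₁/g₀) exp[−(E₁−E₀)/kT] = 0.373.
⇒ (E₁−E₀)/kT = ln((2/1)/0.373) = ln(5.3619) = 1.6793.
kT = 0.483 eV / 1.6793 = 0.288 eV.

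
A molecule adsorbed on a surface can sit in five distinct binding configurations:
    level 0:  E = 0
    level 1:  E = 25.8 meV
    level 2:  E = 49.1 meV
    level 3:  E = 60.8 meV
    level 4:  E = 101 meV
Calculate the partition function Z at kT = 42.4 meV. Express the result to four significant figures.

Eᵢ/kT = 0, 0.608491, 1.15802, 1.43396, 2.38208.
Z = Σ e^(−Eᵢ/kT) = e^(−0) + e^(−0.608491) + e^(−1.15802) + e^(−1.43396) + e^(−2.38208) = 1.00000 + 0.544171 + 0.314107 + 0.238363 + 0.0923583 = 2.18900.

Z = 2.189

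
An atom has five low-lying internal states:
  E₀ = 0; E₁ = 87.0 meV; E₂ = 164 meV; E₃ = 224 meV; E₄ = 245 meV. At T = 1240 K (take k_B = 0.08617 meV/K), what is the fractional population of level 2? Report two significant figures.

k_BT = 0.08617 × 1240 K = 106.9 meV.
Eᵢ/kT = 0, 0.8138, 1.534, 2.095, 2.292.
Z = Σ e^(−Eᵢ/kT) = e^(−0) + e^(−0.8138) + e^(−1.534) + e^(−2.095) + e^(−2.292) = 1.000 + 0.4432 + 0.2157 + 0.1231 + 0.1011 = 1.883.
P₂ = e^(−E₂/kT) / Z = 0.2157/1.883 = 0.11.

0.11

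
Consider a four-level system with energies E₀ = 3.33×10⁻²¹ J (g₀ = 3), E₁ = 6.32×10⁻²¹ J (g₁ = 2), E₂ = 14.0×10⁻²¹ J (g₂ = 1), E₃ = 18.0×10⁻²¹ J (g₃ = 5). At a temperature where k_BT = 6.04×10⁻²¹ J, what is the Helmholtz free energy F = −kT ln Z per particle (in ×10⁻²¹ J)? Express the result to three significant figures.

-6.18 ×10⁻²¹ J

Eᵢ/kT = 0.55132, 1.0464, 2.3179, 2.9801.
Z = Σ gᵢe^(−Eᵢ/kT) = 3·e^(−0.55132) + 2·e^(−1.0464) + 1·e^(−2.3179) + 5·e^(−2.9801) = 1.7286 + 0.70240 + 0.098480 + 0.25394 = 2.7834.
F = −kT ln Z = −6.04 × ln(2.7834) = −6.04 × 1.0237 = -6.18 ×10⁻²¹ J.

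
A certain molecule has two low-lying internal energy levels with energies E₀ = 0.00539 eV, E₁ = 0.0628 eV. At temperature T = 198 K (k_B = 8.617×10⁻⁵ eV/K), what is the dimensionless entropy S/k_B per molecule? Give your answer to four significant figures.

0.1464

k_BT = 8.617×10⁻⁵ × 198 K = 0.0170617 eV.
Eᵢ/kT = 0.315912, 3.68076.
Z = Σ e^(−Eᵢ/kT) = e^(−0.315912) + e^(−3.68076) = 0.729124 + 0.0252038 = 0.754328.
⟨E⟩ = Σ EᵢPᵢ = 0.00730820 eV.
S/k_B = ln Z + ⟨E⟩/kT = ln(0.754328) + 0.00730820/0.0170617 = -0.281928 + 0.428339 = 0.1464.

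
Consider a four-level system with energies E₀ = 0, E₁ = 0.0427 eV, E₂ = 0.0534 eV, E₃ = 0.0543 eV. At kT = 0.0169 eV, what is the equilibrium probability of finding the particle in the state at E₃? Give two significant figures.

0.035

Eᵢ/kT = 0, 2.527, 3.160, 3.213.
Z = Σ e^(−Eᵢ/kT) = e^(−0) + e^(−2.527) + e^(−3.160) + e^(−3.213) = 1.000 + 0.07990 + 0.04243 + 0.04024 = 1.163.
P₃ = e^(−E₃/kT) / Z = 0.04024/1.163 = 0.035.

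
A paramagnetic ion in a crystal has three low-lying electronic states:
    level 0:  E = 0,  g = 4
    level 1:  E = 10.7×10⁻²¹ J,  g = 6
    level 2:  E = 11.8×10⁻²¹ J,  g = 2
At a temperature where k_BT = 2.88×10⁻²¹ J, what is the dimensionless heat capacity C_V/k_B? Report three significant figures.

Eᵢ/kT = 0, 3.7153, 4.0972.
Z = Σ gᵢe^(−Eᵢ/kT) = 4·e^(−0) + 6·e^(−3.7153) + 2·e^(−4.0972) = 4.0000 + 0.14609 + 0.033238 = 4.1793.
⟨E⟩ = 0.46787, ⟨E²⟩ = 5.1094.
C_V/k_B = (⟨E²⟩ − ⟨E⟩²)/(kT)² = (5.1094 − 0.21890)/8.2944 = 0.590.

0.590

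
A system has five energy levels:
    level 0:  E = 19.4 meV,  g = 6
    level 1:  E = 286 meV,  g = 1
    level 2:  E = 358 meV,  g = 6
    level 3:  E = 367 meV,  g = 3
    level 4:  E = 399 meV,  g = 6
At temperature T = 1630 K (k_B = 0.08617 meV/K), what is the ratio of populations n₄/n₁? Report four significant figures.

k_BT = 0.08617 × 1630 K = 140.457 meV.
n₄/n₁ = (g₄/g₁) exp[−(E₄−E₁)/kT] = (6/1) × exp(−(113 meV)/(140.457 meV)) = (6/1) × exp(-0.804517) = 2.684.

2.684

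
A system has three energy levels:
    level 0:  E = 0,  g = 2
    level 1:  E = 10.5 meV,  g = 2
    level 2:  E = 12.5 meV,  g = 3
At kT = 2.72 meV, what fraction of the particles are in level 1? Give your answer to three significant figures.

Eᵢ/kT = 0, 3.8603, 4.5956.
Z = Σ gᵢe^(−Eᵢ/kT) = 2·e^(−0) + 2·e^(−3.8603) + 3·e^(−4.5956) = 2.0000 + 0.042123 + 0.030288 = 2.0724.
P₁ = g₁ e^(−E₁/kT) / Z = 0.042123/2.0724 = 0.0203.

0.0203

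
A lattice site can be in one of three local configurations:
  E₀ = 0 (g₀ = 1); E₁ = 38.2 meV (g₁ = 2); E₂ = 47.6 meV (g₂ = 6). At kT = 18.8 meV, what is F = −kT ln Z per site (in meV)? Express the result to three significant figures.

-10.4 meV

Eᵢ/kT = 0, 2.0319, 2.5319.
Z = Σ gᵢe^(−Eᵢ/kT) = 1·e^(−0) + 2·e^(−2.0319) + 6·e^(−2.5319) = 1.0000 + 0.26217 + 0.47705 = 1.7392.
F = −kT ln Z = −18.8 × ln(1.7392) = −18.8 × 0.55343 = -10.4 meV.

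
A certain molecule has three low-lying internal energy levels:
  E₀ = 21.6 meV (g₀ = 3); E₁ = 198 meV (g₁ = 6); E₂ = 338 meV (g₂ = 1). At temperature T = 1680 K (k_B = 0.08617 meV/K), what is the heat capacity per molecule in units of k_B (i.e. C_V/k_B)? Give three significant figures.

0.406

k_BT = 0.08617 × 1680 K = 144.77 meV.
Eᵢ/kT = 0.14920, 1.3677, 2.3347.
Z = Σ gᵢe^(−Eᵢ/kT) = 3·e^(−0.14920) + 6·e^(−1.3677) + 1·e^(−2.3347) = 2.5842 + 1.5282 + 0.096840 = 4.2092.
⟨E⟩ = 92.924 meV, ⟨E²⟩ = 17148 meV².
C_V/k_B = (⟨E²⟩ − ⟨E⟩²)/(kT)² = (17148 − 8634.9)/20958 = 0.406.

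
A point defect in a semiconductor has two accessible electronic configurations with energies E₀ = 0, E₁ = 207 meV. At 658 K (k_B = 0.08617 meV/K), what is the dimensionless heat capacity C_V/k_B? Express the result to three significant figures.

k_BT = 0.08617 × 658 K = 56.700 meV.
Eᵢ/kT = 0, 3.6508.
Z = Σ e^(−Eᵢ/kT) = e^(−0) + e^(−3.6508) = 1.0000 + 0.025970 = 1.0260.
⟨E⟩ = 5.2396 meV, ⟨E²⟩ = 1084.6 meV².
C_V/k_B = (⟨E²⟩ − ⟨E⟩²)/(kT)² = (1084.6 − 27.453)/3214.9 = 0.329.

0.329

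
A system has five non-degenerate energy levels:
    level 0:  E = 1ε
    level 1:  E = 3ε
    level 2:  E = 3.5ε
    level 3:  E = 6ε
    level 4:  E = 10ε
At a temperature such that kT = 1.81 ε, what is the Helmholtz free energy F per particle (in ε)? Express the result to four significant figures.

Eᵢ/kT = 0.552486, 1.65746, 1.93370, 3.31492, 5.52486.
Z = Σ e^(−Eᵢ/kT) = e^(−0.552486) + e^(−1.65746) + e^(−1.93370) + e^(−3.31492) + e^(−5.52486) = 0.575517 + 0.190623 + 0.144612 + 0.0363370 + 0.00398643 = 0.951075.
F = −kT ln Z = −1.81 × ln(0.951075) = −1.81 × -0.0501624 = 0.09079 ε.

0.09079 ε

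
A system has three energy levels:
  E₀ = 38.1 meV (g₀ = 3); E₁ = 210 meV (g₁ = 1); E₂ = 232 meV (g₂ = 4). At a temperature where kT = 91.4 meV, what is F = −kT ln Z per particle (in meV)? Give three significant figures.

Eᵢ/kT = 0.41685, 2.2976, 2.5383.
Z = Σ gᵢe^(−Eᵢ/kT) = 3·e^(−0.41685) + 1·e^(−2.2976) + 4·e^(−2.5383) = 1.9774 + 0.10050 + 0.31600 = 2.3939.
F = −kT ln Z = −91.4 × ln(2.3939) = −91.4 × 0.87292 = -79.8 meV.

-79.8 meV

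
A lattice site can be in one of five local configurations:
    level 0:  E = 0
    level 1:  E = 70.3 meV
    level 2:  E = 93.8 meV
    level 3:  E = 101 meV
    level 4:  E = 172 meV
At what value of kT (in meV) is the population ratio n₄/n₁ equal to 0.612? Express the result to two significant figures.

n₄/n₁ = exp[−(E₄−E₁)/kT] = 0.612.
⇒ (E₄−E₁)/kT = ln(1/0.612) = ln(1.634) = 0.4910.
kT = 101.7 meV / 0.4910 = 210 meV.

210 meV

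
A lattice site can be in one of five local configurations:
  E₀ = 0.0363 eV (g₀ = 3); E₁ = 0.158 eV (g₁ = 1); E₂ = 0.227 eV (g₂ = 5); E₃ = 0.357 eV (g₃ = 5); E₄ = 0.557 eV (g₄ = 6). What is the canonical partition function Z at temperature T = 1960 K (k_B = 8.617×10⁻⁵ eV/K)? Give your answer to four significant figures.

k_BT = 8.617×10⁻⁵ × 1960 K = 0.168893 eV.
Eᵢ/kT = 0.214929, 0.935504, 1.34405, 2.11376, 3.29795.
Z = Σ gᵢe^(−Eᵢ/kT) = 3·e^(−0.214929) + 1·e^(−0.935504) + 5·e^(−1.34405) + 5·e^(−2.11376) + 6·e^(−3.29795) = 2.41980 + 0.392388 + 1.30394 + 0.603915 + 0.221753 = 4.94180.

Z = 4.942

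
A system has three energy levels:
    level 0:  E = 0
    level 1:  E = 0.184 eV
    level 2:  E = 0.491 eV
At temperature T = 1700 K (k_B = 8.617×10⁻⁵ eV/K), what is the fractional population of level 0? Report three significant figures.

k_BT = 8.617×10⁻⁵ × 1700 K = 0.14649 eV.
Eᵢ/kT = 0, 1.2561, 3.3518.
Z = Σ e^(−Eᵢ/kT) = e^(−0) + e^(−1.2561) + e^(−3.3518) = 1.0000 + 0.28476 + 0.035021 = 1.3198.
P₀ = e^(−E₀/kT) / Z = 1.0000/1.3198 = 0.758.

0.758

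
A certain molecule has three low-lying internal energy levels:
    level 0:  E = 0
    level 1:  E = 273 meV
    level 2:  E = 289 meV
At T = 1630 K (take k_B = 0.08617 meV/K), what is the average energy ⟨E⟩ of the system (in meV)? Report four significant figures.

59.81 meV

k_BT = 0.08617 × 1630 K = 140.457 meV.
Eᵢ/kT = 0, 1.94366, 2.05757.
Z = Σ e^(−Eᵢ/kT) = e^(−0) + e^(−1.94366) + e^(−2.05757) = 1.00000 + 0.143179 + 0.127764 = 1.27094.
⟨E⟩ = Σ Eᵢ e^(−Eᵢ/kT) / Z = (0·1.00000 + 273·0.143179 + 289·0.127764) / 1.27094 = 59.81 meV.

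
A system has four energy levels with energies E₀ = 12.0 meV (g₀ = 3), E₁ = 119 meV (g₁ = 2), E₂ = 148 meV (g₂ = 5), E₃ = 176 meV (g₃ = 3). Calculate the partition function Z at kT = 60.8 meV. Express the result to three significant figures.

Eᵢ/kT = 0.19737, 1.9572, 2.4342, 2.8947.
Z = Σ gᵢe^(−Eᵢ/kT) = 3·e^(−0.19737) + 2·e^(−1.9572) + 5·e^(−2.4342) + 3·e^(−2.8947) = 2.4627 + 0.28251 + 0.43834 + 0.16595 = 3.3495.

Z = 3.35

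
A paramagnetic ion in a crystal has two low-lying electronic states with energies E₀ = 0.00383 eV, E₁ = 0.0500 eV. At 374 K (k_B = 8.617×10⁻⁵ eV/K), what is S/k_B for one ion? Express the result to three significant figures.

k_BT = 8.617×10⁻⁵ × 374 K = 0.032228 eV.
Eᵢ/kT = 0.11884, 1.5514.
Z = Σ e^(−Eᵢ/kT) = e^(−0.11884) + e^(−1.5514) = 0.88795 + 0.21195 = 1.0999.
⟨E⟩ = Σ EᵢPᵢ = 0.012727 eV.
S/k_B = ln Z + ⟨E⟩/kT = ln(1.0999) + 0.012727/0.032228 = 0.095219 + 0.39491 = 0.490.

0.490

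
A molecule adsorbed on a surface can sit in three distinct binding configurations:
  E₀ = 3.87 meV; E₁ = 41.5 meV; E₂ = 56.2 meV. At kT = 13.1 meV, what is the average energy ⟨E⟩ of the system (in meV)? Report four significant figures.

6.746 meV

Eᵢ/kT = 0.295420, 3.16794, 4.29008.
Z = Σ e^(−Eᵢ/kT) = e^(−0.295420) + e^(−3.16794) + e^(−4.29008) = 0.744219 + 0.0420902 + 0.0137038 = 0.800013.
⟨E⟩ = Σ Eᵢ e^(−Eᵢ/kT) / Z = (3.87·0.744219 + 41.5·0.0420902 + 56.2·0.0137038) / 0.800013 = 6.746 meV.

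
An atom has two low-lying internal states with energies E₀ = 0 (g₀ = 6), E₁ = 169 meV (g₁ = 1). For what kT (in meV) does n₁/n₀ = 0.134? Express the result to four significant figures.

n₁/n₀ = (g₁/g₀) exp[−(E₁−E₀)/kT] = 0.134.
⇒ (E₁−E₀)/kT = ln((1/6)/0.134) = ln(1.24378) = 0.218155.
kT = 169 meV / 0.218155 = 774.7 meV.

774.7 meV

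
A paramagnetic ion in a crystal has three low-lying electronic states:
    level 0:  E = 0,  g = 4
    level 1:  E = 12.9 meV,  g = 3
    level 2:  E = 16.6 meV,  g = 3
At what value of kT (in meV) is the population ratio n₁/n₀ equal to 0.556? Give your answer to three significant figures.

43.1 meV

n₁/n₀ = (g₁/g₀) exp[−(E₁−E₀)/kT] = 0.556.
⇒ (E₁−E₀)/kT = ln((3/4)/0.556) = ln(1.3489) = 0.29929.
kT = 12.9 meV / 0.29929 = 43.1 meV.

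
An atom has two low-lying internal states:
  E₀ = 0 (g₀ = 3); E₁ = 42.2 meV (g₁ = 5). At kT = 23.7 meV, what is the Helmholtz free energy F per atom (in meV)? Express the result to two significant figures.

-32 meV

Eᵢ/kT = 0, 1.781.
Z = Σ gᵢe^(−Eᵢ/kT) = 3·e^(−0) + 5·e^(−1.781) = 3.000 + 0.8423 = 3.842.
F = −kT ln Z = −23.7 × ln(3.842) = −23.7 × 1.346 = -32 meV.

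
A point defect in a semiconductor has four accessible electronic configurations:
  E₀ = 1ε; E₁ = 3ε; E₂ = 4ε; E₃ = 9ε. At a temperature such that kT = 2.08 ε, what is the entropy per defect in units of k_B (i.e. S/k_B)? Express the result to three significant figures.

Eᵢ/kT = 0.48077, 1.4423, 1.9231, 4.3269.
Z = Σ e^(−Eᵢ/kT) = e^(−0.48077) + e^(−1.4423) + e^(−1.9231) + e^(−4.3269) = 0.61831 + 0.23638 + 0.14615 + 0.013208 = 1.0140.
⟨E⟩ = Σ EᵢPᵢ = 2.0029 ε.
S/k_B = ln Z + ⟨E⟩/kT = ln(1.0140) + 2.0029/2.08 = 0.013903 + 0.96293 = 0.977.

0.977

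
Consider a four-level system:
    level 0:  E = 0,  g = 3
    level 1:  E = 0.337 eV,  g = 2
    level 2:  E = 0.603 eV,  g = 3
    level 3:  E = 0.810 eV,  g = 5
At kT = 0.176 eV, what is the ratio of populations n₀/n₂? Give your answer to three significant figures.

30.8

n₀/n₂ = (g₀/g₂) exp[−(E₀−E₂)/kT] = (3/3) × exp(−(-0.603 eV)/(0.176 eV)) = (3/3) × exp(3.4261) = 30.8.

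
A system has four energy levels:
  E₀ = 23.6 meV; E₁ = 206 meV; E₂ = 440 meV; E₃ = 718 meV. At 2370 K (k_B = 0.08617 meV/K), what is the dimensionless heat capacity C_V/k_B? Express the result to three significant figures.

0.573

k_BT = 0.08617 × 2370 K = 204.22 meV.
Eᵢ/kT = 0.11556, 1.0087, 2.1545, 3.5158.
Z = Σ e^(−Eᵢ/kT) = e^(−0.11556) + e^(−1.0087) + e^(−2.1545) + e^(−3.5158) = 0.89087 + 0.36469 + 0.11596 + 0.029724 = 1.4012.
⟨E⟩ = 120.26 meV, ⟨E²⟩ = 38357 meV².
C_V/k_B = (⟨E²⟩ − ⟨E⟩²)/(kT)² = (38357 − 14462)/41706 = 0.573.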